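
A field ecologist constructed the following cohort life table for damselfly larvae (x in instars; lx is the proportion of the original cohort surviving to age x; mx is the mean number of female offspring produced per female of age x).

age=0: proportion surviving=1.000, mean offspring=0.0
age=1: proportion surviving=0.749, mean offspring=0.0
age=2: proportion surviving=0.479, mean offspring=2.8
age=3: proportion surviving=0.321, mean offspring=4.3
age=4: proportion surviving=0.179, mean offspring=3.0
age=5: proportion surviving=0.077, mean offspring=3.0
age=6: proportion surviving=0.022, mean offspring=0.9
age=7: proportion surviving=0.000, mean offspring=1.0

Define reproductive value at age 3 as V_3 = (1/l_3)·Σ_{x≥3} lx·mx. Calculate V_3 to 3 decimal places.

lx·mx for x ≥ 3: 1.3803, 0.537, 0.231, 0.0198, 0 → sum = 2.1681
V_3 = 2.1681 / l_3 = 2.1681 / 0.321 = 6.754206… → 6.754

6.754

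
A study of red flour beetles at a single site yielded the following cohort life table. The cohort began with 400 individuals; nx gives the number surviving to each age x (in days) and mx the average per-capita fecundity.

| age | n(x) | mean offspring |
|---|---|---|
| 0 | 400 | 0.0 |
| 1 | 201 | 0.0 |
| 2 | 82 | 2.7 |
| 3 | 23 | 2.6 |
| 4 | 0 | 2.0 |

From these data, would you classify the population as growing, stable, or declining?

declining

lx = nx/n0 = nx/400: 1, 0.5025, 0.205, 0.0575, 0
R0 = Σ lx·mx = 0 + 0 + 0.5535 + 0.1495 + 0 = 0.703
R0 < 1, so the population is declining.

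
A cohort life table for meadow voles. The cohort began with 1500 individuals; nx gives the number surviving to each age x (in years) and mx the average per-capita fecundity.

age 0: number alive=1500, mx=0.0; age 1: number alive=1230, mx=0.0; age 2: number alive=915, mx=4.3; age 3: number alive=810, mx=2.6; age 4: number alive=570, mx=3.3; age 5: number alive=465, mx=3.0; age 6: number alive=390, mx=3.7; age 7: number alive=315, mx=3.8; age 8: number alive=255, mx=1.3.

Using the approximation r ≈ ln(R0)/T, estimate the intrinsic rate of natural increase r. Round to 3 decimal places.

lx = nx/n0 = nx/1500: 1, 0.82, 0.61, 0.54, 0.38, 0.31, 0.26, 0.21, 0.17
R0 = Σ lx·mx = 0 + 0 + 2.623 + 1.404 + 1.254 + 0.93 + 0.962 + 0.798 + 0.221 = 8.192
Σ x·lx·mx = 32.25; T = 32.25/8.192 = 3.93677…
r ≈ ln(R0)/T = ln(8.192)/3.93677… = 0.53423… → 0.534

0.534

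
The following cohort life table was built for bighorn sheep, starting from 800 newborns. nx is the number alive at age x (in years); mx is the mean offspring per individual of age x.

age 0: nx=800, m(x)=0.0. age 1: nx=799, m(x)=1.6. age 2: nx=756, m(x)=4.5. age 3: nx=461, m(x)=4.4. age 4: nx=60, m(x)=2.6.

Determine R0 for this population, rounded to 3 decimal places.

lx = nx/n0 = nx/800: 1, 0.99875, 0.945, 0.57625, 0.075
lx·mx by age: 0, 1.598, 4.2525, 2.5355, 0.195
R0 = Σ lx·mx = 8.581 → 8.581

8.581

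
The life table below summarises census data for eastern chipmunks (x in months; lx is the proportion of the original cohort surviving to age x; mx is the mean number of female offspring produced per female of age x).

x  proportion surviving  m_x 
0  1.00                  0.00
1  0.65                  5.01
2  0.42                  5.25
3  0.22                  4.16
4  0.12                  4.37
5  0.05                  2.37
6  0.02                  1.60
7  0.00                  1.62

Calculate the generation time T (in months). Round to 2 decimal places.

1.89

lx·mx: 0, 3.2565, 2.205, 0.9152, 0.5244, 0.1185, 0.032, 0 → R0 = 7.0516
x·lx·mx: 0, 3.2565, 4.41, 2.7456, 2.0976, 0.5925, 0.192, 0 → Σ = 13.2942
T = 13.2942 / 7.0516 = 1.885274… → 1.89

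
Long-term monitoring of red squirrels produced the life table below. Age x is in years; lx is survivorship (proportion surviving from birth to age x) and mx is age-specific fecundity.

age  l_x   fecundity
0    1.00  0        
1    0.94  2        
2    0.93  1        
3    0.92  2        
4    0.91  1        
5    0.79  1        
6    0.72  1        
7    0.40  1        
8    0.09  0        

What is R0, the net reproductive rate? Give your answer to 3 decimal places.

lx·mx by age: 0, 1.88, 0.93, 1.84, 0.91, 0.79, 0.72, 0.4, 0
R0 = Σ lx·mx = 7.47 → 7.470

7.470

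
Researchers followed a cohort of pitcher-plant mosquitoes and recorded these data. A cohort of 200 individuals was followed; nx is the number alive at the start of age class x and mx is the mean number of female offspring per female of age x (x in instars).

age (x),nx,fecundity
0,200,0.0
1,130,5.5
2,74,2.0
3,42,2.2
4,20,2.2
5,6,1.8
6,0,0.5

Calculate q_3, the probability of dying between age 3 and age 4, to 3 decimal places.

lx = nx/n0 = nx/200: 1, 0.65, 0.37, 0.21, 0.1, 0.03, 0
q_3 = (l_3 − l_4) / l_3 = (0.21 − 0.1) / 0.21
     = 0.11 / 0.21 = 0.52381… → 0.524

0.524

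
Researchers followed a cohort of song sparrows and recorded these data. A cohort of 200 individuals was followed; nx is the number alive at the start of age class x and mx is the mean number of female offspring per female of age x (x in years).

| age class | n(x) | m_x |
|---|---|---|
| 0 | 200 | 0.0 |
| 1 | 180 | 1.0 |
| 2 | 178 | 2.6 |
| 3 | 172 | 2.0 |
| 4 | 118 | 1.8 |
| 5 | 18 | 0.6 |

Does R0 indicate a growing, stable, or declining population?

growing

lx = nx/n0 = nx/200: 1, 0.9, 0.89, 0.86, 0.59, 0.09
R0 = Σ lx·mx = 0 + 0.9 + 2.314 + 1.72 + 1.062 + 0.054 = 6.05
R0 > 1, so the population is growing.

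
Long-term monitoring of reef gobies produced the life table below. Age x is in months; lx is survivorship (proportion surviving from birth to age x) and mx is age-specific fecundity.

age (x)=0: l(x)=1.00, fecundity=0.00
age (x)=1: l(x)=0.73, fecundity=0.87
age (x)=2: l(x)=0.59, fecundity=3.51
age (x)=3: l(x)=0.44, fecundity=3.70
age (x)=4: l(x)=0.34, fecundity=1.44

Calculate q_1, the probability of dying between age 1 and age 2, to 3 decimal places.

q_1 = (l_1 − l_2) / l_1 = (0.73 − 0.59) / 0.73
     = 0.14 / 0.73 = 0.191781… → 0.192

0.192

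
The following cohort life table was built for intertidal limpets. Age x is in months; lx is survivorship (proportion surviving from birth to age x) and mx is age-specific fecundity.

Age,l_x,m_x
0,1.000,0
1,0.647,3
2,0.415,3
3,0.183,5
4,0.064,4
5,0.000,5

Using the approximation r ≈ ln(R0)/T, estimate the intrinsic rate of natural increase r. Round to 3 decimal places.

0.782

R0 = Σ lx·mx = 0 + 1.941 + 1.245 + 0.915 + 0.256 + 0 = 4.357
Σ x·lx·mx = 8.2; T = 8.2/4.357 = 1.88203…
r ≈ ln(R0)/T = ln(4.357)/1.88203… = 0.78202… → 0.782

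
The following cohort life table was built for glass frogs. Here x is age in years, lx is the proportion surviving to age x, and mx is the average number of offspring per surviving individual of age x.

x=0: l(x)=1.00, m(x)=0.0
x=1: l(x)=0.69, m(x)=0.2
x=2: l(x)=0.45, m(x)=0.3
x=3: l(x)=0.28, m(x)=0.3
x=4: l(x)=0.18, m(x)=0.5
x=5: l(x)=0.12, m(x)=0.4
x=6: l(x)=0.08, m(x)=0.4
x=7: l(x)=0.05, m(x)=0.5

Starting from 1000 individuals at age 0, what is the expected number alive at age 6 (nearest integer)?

Expected survivors = N0 · l_6 = 1000 × 0.08 = 80 → 80

80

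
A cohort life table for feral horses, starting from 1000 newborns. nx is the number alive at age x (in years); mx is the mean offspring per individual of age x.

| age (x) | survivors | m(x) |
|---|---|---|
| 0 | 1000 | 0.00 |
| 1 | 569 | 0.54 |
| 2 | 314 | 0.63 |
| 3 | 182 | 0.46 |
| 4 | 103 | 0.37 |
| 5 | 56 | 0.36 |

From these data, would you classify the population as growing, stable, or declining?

declining

lx = nx/n0 = nx/1000: 1, 0.569, 0.314, 0.182, 0.103, 0.056
R0 = Σ lx·mx = 0 + 0.30726 + 0.19782 + 0.08372 + 0.03811 + 0.02016 = 0.64707
R0 < 1, so the population is declining.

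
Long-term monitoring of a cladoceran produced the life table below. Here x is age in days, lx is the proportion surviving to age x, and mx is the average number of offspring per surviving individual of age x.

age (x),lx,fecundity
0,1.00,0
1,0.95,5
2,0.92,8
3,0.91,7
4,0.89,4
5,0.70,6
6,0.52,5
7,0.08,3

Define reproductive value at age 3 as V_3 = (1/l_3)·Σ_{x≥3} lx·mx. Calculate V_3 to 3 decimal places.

lx·mx for x ≥ 3: 6.37, 3.56, 4.2, 2.6, 0.24 → sum = 16.97
V_3 = 16.97 / l_3 = 16.97 / 0.91 = 18.648352… → 18.648

18.648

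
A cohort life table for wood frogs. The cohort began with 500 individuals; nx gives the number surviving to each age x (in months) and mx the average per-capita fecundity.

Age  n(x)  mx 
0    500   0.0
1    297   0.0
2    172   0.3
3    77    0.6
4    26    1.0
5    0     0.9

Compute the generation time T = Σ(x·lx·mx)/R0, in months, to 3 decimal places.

lx = nx/n0 = nx/500: 1, 0.594, 0.344, 0.154, 0.052, 0
lx·mx: 0, 0, 0.1032, 0.0924, 0.052, 0 → R0 = 0.2476
x·lx·mx: 0, 0, 0.2064, 0.2772, 0.208, 0 → Σ = 0.6916
T = 0.6916 / 0.2476 = 2.793215… → 2.793

2.793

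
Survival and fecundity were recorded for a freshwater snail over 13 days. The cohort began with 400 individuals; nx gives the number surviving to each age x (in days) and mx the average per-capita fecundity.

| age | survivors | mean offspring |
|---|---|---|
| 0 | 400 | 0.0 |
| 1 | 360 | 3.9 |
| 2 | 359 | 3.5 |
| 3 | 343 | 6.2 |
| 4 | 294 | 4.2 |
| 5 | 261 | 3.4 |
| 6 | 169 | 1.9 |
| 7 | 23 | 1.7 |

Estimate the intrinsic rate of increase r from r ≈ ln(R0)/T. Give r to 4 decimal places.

0.9638

lx = nx/n0 = nx/400: 1, 0.9, 0.8975, 0.8575, 0.735, 0.6525, 0.4225, 0.0575
R0 = Σ lx·mx = 0 + 3.51 + 3.14125 + 5.3165 + 3.087 + 2.2185 + 0.80275 + 0.09775 = 18.17375
Σ x·lx·mx = 54.68325; T = 54.68325/18.17375 = 3.00891…
r ≈ ln(R0)/T = ln(18.17375)/3.00891… = 0.963796… → 0.9638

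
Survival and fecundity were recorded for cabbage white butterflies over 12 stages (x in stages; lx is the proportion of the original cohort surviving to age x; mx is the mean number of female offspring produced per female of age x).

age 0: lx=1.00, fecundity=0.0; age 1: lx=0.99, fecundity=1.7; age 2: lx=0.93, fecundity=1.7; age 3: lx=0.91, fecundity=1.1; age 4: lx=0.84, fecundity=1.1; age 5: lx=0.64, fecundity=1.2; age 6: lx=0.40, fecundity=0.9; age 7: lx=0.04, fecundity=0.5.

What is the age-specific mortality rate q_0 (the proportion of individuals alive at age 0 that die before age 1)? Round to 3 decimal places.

0.010

q_0 = (l_0 − l_1) / l_0 = (1 − 0.99) / 1
     = 0.01 / 1 = 0.01 → 0.010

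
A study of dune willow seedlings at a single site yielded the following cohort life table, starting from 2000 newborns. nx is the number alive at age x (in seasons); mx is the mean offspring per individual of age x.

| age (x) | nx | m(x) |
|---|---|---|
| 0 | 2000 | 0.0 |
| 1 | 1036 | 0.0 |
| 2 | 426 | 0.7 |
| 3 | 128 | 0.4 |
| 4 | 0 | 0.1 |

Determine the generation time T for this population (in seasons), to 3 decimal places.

lx = nx/n0 = nx/2000: 1, 0.518, 0.213, 0.064, 0
lx·mx: 0, 0, 0.1491, 0.0256, 0 → R0 = 0.1747
x·lx·mx: 0, 0, 0.2982, 0.0768, 0 → Σ = 0.375
T = 0.375 / 0.1747 = 2.146537… → 2.147

2.147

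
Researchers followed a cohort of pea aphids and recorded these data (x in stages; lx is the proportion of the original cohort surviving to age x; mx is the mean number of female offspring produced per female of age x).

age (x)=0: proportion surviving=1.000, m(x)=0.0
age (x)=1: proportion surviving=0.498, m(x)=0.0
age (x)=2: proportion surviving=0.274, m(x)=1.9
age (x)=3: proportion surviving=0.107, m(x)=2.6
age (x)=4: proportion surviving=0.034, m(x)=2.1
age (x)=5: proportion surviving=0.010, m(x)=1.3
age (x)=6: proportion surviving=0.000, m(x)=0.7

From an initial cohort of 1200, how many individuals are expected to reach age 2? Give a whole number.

Expected survivors = N0 · l_2 = 1200 × 0.274 = 328.8 → 329

329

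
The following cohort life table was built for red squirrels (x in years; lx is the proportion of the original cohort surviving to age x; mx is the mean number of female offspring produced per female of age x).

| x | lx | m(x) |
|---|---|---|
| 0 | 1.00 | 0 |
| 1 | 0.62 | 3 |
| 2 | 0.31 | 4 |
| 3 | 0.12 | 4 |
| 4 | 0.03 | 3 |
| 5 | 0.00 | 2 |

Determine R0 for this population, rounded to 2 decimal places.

3.67

lx·mx by age: 0, 1.86, 1.24, 0.48, 0.09, 0
R0 = Σ lx·mx = 3.67 → 3.67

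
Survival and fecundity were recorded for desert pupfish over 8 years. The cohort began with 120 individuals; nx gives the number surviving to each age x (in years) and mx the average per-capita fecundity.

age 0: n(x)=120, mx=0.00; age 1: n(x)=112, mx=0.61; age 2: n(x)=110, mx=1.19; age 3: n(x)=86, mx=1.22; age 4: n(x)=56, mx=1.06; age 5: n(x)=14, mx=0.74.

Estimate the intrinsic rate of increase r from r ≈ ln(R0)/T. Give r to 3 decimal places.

0.455

lx = nx/n0 = nx/120: 1, 0.93333…, 0.91667…, 0.71667…, 0.46667…, 0.11667…
R0 = Σ lx·mx = 0 + 0.56933… + 1.09083… + 0.87433… + 0.49467… + 0.08633… = 3.1155…
Σ x·lx·mx = 7.784333…; T = 7.784333…/3.1155… = 2.49858…
r ≈ ln(R0)/T = ln(3.1155…)/2.49858… = 0.45481… → 0.455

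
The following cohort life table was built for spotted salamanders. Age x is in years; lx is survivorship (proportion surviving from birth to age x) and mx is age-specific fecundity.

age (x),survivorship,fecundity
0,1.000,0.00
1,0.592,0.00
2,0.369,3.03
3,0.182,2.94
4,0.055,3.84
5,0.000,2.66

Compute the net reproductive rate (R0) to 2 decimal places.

lx·mx by age: 0, 0, 1.11807, 0.53508, 0.2112, 0
R0 = Σ lx·mx = 1.86435 → 1.86

1.86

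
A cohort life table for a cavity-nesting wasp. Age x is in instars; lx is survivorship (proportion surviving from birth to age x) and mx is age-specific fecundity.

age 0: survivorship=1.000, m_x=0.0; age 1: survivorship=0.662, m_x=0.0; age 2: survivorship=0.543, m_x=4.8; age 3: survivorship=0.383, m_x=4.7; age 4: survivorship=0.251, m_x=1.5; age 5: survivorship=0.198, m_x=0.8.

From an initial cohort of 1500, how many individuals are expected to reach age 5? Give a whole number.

Expected survivors = N0 · l_5 = 1500 × 0.198 = 297 → 297

297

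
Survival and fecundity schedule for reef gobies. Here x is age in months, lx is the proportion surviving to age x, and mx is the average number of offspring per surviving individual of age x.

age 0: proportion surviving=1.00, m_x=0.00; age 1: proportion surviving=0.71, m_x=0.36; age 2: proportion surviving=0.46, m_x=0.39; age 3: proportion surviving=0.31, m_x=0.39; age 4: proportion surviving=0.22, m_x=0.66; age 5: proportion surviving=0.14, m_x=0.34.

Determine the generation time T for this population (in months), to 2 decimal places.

lx·mx: 0, 0.2556, 0.1794, 0.1209, 0.1452, 0.0476 → R0 = 0.7487
x·lx·mx: 0, 0.2556, 0.3588, 0.3627, 0.5808, 0.238 → Σ = 1.7959
T = 1.7959 / 0.7487 = 2.398691… → 2.40

2.40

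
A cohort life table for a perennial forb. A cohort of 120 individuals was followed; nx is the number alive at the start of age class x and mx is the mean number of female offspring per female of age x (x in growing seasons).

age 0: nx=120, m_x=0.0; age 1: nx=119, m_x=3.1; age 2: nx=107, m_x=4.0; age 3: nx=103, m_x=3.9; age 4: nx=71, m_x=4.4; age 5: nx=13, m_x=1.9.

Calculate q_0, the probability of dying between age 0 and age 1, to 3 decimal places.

lx = nx/n0 = nx/120: 1, 0.99167…, 0.89167…, 0.85833…, 0.59167…, 0.10833…
q_0 = (l_0 − l_1) / l_0 = (1 − 0.991667…) / 1
     = 0.008333… / 1 = 0.008333… → 0.008

0.008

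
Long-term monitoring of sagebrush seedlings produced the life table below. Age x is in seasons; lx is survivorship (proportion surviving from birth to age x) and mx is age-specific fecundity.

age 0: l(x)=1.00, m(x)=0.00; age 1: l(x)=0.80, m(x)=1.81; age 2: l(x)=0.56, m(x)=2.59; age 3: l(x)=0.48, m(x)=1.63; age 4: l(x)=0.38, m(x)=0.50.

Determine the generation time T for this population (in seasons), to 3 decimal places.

1.926

lx·mx: 0, 1.448, 1.4504, 0.7824, 0.19 → R0 = 3.8708
x·lx·mx: 0, 1.448, 2.9008, 2.3472, 0.76 → Σ = 7.456
T = 7.456 / 3.8708 = 1.926217… → 1.926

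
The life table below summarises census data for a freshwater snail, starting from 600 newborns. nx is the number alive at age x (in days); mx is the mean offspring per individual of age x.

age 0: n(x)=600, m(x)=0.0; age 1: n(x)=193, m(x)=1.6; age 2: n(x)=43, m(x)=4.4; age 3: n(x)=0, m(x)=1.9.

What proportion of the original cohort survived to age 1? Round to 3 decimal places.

0.322

l_1 = n_1/n_0 = 193/600 = 0.321667… → 0.322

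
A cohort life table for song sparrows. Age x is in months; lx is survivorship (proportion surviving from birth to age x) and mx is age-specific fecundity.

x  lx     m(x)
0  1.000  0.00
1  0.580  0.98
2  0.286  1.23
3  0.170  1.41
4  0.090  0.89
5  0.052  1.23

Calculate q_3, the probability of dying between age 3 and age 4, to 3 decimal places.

0.471

q_3 = (l_3 − l_4) / l_3 = (0.17 − 0.09) / 0.17
     = 0.08 / 0.17 = 0.470588… → 0.471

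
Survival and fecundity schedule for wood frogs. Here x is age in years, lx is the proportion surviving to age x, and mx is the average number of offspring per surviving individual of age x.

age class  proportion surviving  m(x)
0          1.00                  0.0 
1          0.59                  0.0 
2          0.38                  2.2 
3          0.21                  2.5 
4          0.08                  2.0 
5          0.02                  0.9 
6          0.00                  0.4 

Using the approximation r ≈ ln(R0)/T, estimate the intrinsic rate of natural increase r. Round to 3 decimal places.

R0 = Σ lx·mx = 0 + 0 + 0.836 + 0.525 + 0.16 + 0.018 + 0 = 1.539
Σ x·lx·mx = 3.977; T = 3.977/1.539 = 2.58415…
r ≈ ln(R0)/T = ln(1.539)/2.58415… = 0.16684… → 0.167

0.167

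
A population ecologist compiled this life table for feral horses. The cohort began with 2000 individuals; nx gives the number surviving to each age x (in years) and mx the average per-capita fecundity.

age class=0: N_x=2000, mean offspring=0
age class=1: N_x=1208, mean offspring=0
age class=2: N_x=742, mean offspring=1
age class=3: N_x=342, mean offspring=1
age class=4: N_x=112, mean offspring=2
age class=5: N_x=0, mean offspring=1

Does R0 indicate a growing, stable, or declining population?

lx = nx/n0 = nx/2000: 1, 0.604, 0.371, 0.171, 0.056, 0
R0 = Σ lx·mx = 0 + 0 + 0.371 + 0.171 + 0.112 + 0 = 0.654
R0 < 1, so the population is declining.

declining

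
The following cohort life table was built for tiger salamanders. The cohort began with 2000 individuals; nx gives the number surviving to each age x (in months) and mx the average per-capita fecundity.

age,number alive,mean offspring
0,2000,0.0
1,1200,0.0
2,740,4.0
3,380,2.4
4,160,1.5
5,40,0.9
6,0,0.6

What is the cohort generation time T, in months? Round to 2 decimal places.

lx = nx/n0 = nx/2000: 1, 0.6, 0.37, 0.19, 0.08, 0.02, 0
lx·mx: 0, 0, 1.48, 0.456, 0.12, 0.018, 0 → R0 = 2.074
x·lx·mx: 0, 0, 2.96, 1.368, 0.48, 0.09, 0 → Σ = 4.898
T = 4.898 / 2.074 = 2.36162… → 2.36

2.36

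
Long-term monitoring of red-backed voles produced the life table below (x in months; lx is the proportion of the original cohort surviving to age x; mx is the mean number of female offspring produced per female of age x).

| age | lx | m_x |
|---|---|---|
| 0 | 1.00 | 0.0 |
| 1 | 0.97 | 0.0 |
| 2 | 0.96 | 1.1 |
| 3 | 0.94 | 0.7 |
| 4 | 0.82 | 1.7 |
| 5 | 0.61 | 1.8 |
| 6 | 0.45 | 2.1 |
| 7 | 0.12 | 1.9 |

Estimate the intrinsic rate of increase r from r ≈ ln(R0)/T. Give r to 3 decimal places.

R0 = Σ lx·mx = 0 + 0 + 1.056 + 0.658 + 1.394 + 1.098 + 0.945 + 0.228 = 5.379
Σ x·lx·mx = 22.418; T = 22.418/5.379 = 4.16769…
r ≈ ln(R0)/T = ln(5.379)/4.16769… = 0.4037… → 0.404

0.404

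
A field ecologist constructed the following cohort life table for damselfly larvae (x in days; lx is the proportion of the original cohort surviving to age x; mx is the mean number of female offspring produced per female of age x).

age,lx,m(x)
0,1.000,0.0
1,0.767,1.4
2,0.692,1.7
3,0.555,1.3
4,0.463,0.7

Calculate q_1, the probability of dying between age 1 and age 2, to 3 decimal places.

q_1 = (l_1 − l_2) / l_1 = (0.767 − 0.692) / 0.767
     = 0.075 / 0.767 = 0.097784… → 0.098

0.098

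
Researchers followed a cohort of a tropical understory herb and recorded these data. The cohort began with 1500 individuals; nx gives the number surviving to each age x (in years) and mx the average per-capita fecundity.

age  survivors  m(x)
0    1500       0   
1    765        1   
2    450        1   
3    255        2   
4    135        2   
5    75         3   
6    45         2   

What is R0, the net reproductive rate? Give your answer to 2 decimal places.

1.54

lx = nx/n0 = nx/1500: 1, 0.51, 0.3, 0.17, 0.09, 0.05, 0.03
lx·mx by age: 0, 0.51, 0.3, 0.34, 0.18, 0.15, 0.06
R0 = Σ lx·mx = 1.54 → 1.54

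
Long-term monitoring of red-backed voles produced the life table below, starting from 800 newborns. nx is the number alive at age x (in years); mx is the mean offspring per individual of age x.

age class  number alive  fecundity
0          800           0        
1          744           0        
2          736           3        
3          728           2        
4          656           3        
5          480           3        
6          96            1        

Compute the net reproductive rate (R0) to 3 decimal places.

8.960

lx = nx/n0 = nx/800: 1, 0.93, 0.92, 0.91, 0.82, 0.6, 0.12
lx·mx by age: 0, 0, 2.76, 1.82, 2.46, 1.8, 0.12
R0 = Σ lx·mx = 8.96 → 8.960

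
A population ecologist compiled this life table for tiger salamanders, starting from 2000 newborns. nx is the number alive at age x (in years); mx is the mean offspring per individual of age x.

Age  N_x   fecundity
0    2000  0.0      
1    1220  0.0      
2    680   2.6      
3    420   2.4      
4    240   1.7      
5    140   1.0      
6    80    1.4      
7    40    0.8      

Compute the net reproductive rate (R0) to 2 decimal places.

lx = nx/n0 = nx/2000: 1, 0.61, 0.34, 0.21, 0.12, 0.07, 0.04, 0.02
lx·mx by age: 0, 0, 0.884, 0.504, 0.204, 0.07, 0.056, 0.016
R0 = Σ lx·mx = 1.734 → 1.73

1.73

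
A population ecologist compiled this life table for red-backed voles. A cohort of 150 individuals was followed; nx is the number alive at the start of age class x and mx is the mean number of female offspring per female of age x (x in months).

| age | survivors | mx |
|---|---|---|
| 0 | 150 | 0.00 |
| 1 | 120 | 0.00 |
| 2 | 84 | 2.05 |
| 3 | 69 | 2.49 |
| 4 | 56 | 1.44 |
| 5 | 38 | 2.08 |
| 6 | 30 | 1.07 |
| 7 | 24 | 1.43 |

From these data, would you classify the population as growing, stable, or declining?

growing

lx = nx/n0 = nx/150: 1, 0.8, 0.56, 0.46, 0.37333…, 0.25333…, 0.2, 0.16
R0 = Σ lx·mx = 0 + 0 + 1.148 + 1.1454 + 0.5376… + 0.526933… + 0.214 + 0.2288 = 3.800733…
R0 > 1, so the population is growing.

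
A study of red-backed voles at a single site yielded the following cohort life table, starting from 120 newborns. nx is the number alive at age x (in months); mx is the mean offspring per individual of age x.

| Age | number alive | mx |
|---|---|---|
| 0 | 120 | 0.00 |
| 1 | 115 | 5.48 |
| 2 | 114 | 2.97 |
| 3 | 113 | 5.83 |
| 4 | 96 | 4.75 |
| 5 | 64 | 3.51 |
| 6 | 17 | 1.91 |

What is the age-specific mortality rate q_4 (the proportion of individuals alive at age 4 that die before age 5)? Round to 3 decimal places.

lx = nx/n0 = nx/120: 1, 0.95833…, 0.95, 0.94167…, 0.8, 0.53333…, 0.14167…
q_4 = (l_4 − l_5) / l_4 = (0.8 − 0.533333…) / 0.8
     = 0.266667… / 0.8 = 0.333333… → 0.333

0.333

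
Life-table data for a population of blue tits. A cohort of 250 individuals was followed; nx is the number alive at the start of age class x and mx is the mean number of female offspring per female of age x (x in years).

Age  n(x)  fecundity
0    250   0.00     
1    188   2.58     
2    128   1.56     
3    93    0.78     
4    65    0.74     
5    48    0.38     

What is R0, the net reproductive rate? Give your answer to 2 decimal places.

3.29

lx = nx/n0 = nx/250: 1, 0.752, 0.512, 0.372, 0.26, 0.192
lx·mx by age: 0, 1.94016, 0.79872, 0.29016, 0.1924, 0.07296
R0 = Σ lx·mx = 3.2944 → 3.29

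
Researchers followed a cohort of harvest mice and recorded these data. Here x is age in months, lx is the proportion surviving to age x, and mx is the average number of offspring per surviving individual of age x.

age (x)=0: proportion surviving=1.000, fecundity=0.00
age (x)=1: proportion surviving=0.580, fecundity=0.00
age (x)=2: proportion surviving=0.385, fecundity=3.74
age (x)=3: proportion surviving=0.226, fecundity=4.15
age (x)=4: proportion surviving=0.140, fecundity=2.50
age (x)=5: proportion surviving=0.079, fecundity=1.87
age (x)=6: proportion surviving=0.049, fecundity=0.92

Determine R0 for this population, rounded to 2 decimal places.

lx·mx by age: 0, 0, 1.4399, 0.9379, 0.35, 0.14773, 0.04508
R0 = Σ lx·mx = 2.92061 → 2.92

2.92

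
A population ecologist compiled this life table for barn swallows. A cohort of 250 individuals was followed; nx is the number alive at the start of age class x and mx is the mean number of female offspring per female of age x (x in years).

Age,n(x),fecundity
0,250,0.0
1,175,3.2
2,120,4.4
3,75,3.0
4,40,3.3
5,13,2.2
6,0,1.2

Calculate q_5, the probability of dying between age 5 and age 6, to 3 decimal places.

1.000

lx = nx/n0 = nx/250: 1, 0.7, 0.48, 0.3, 0.16, 0.052, 0
q_5 = (l_5 − l_6) / l_5 = (0.052 − 0) / 0.052
     = 0.052 / 0.052 = 1 → 1.000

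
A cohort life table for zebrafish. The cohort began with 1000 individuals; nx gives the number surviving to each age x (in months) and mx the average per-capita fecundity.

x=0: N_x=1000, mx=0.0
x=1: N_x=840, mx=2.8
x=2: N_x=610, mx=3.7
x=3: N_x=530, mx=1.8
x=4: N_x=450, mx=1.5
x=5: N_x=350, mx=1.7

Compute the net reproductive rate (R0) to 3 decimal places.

6.833

lx = nx/n0 = nx/1000: 1, 0.84, 0.61, 0.53, 0.45, 0.35
lx·mx by age: 0, 2.352, 2.257, 0.954, 0.675, 0.595
R0 = Σ lx·mx = 6.833 → 6.833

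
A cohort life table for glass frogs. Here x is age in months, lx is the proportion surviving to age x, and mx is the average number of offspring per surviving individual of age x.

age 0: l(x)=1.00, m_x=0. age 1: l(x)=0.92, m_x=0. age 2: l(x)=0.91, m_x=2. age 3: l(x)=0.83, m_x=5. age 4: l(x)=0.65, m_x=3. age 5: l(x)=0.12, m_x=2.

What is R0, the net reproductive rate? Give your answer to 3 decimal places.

8.160

lx·mx by age: 0, 0, 1.82, 4.15, 1.95, 0.24
R0 = Σ lx·mx = 8.16 → 8.160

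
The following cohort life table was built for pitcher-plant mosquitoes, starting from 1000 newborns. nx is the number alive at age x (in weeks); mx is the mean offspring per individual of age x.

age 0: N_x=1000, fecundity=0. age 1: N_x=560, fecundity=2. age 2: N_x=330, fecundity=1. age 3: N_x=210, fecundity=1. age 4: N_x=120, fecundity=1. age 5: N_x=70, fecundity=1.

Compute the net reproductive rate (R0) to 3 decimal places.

lx = nx/n0 = nx/1000: 1, 0.56, 0.33, 0.21, 0.12, 0.07
lx·mx by age: 0, 1.12, 0.33, 0.21, 0.12, 0.07
R0 = Σ lx·mx = 1.85 → 1.850

1.850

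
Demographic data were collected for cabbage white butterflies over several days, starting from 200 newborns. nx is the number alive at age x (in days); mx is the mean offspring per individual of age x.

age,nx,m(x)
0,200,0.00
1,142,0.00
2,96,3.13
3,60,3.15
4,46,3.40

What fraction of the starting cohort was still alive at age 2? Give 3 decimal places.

l_2 = n_2/n_0 = 96/200 = 0.48 → 0.480

0.480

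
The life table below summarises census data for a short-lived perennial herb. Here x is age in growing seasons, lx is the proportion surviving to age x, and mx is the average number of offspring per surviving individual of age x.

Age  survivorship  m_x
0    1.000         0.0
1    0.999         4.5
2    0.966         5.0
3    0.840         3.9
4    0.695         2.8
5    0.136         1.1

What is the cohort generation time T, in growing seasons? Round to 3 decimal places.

2.212

lx·mx: 0, 4.4955, 4.83, 3.276, 1.946, 0.1496 → R0 = 14.6971
x·lx·mx: 0, 4.4955, 9.66, 9.828, 7.784, 0.748 → Σ = 32.5155
T = 32.5155 / 14.6971 = 2.212375… → 2.212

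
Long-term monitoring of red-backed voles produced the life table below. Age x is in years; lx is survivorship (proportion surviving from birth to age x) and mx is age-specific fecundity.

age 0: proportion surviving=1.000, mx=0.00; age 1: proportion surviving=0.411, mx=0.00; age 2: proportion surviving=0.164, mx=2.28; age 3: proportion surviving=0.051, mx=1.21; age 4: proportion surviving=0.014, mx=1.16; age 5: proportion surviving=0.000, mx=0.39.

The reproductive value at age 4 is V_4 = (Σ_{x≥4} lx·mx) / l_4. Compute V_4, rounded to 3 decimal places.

1.160

lx·mx for x ≥ 4: 0.01624, 0 → sum = 0.01624
V_4 = 0.01624 / l_4 = 0.01624 / 0.014 = 1.16 → 1.160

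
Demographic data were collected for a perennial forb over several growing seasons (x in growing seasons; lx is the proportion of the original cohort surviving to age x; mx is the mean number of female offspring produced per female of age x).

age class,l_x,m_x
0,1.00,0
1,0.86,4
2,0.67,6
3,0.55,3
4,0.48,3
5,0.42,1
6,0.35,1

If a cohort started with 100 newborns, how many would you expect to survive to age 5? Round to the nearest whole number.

Expected survivors = N0 · l_5 = 100 × 0.42 = 42 → 42

42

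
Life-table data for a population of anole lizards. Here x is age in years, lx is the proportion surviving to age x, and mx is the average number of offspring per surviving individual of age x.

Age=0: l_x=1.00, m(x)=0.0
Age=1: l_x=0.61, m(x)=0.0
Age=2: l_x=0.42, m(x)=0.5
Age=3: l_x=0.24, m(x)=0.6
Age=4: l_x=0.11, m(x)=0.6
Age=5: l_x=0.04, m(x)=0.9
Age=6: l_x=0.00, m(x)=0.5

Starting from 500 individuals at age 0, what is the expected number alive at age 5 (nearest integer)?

Expected survivors = N0 · l_5 = 500 × 0.04 = 20 → 20

20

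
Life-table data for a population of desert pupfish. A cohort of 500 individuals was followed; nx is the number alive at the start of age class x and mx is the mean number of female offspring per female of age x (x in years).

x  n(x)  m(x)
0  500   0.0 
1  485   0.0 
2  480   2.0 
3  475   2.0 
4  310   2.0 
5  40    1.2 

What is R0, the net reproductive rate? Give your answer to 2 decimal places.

5.16

lx = nx/n0 = nx/500: 1, 0.97, 0.96, 0.95, 0.62, 0.08
lx·mx by age: 0, 0, 1.92, 1.9, 1.24, 0.096
R0 = Σ lx·mx = 5.156 → 5.16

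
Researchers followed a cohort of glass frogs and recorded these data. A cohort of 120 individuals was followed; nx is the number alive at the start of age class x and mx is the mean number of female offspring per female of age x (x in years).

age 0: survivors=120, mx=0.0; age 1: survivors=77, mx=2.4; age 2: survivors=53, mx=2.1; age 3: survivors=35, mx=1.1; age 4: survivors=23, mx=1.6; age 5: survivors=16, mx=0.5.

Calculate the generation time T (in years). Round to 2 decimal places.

lx = nx/n0 = nx/120: 1, 0.64167…, 0.44167…, 0.29167…, 0.19167…, 0.13333…
lx·mx: 0, 1.54…, 0.9275…, 0.320833…, 0.306667…, 0.066667… → R0 = 3.161667…
x·lx·mx: 0, 1.54…, 1.855…, 0.9625…, 1.226667…, 0.333333… → Σ = 5.9175…
T = 5.9175… / 3.161667… = 1.871639… → 1.87

1.87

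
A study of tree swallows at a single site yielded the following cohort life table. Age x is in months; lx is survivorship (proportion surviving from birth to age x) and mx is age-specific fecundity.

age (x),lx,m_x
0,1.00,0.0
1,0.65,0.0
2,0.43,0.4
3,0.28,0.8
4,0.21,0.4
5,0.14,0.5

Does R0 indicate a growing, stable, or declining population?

declining

R0 = Σ lx·mx = 0 + 0 + 0.172 + 0.224 + 0.084 + 0.07 = 0.55
R0 < 1, so the population is declining.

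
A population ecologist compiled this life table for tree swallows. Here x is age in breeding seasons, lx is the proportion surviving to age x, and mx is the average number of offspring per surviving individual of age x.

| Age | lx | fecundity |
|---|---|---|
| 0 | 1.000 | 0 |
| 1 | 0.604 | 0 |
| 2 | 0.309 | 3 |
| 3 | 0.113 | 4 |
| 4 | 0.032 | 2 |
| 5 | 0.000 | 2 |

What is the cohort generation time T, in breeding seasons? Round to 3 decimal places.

2.402

lx·mx: 0, 0, 0.927, 0.452, 0.064, 0 → R0 = 1.443
x·lx·mx: 0, 0, 1.854, 1.356, 0.256, 0 → Σ = 3.466
T = 3.466 / 1.443 = 2.40194… → 2.402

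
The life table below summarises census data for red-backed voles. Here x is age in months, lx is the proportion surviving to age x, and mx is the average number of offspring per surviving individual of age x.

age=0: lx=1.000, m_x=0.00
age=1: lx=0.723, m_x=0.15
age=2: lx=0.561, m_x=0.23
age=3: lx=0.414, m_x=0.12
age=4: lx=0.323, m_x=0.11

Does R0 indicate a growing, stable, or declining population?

R0 = Σ lx·mx = 0 + 0.10845 + 0.12903 + 0.04968 + 0.03553 = 0.32269
R0 < 1, so the population is declining.

declining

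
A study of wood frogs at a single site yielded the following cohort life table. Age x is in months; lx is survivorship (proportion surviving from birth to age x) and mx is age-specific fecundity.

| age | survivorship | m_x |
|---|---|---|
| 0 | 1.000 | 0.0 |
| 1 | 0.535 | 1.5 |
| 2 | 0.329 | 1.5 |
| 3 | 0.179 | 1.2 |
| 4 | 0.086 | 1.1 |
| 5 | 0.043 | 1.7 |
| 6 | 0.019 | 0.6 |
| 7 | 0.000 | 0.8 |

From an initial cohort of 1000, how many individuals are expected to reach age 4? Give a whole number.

86

Expected survivors = N0 · l_4 = 1000 × 0.086 = 86 → 86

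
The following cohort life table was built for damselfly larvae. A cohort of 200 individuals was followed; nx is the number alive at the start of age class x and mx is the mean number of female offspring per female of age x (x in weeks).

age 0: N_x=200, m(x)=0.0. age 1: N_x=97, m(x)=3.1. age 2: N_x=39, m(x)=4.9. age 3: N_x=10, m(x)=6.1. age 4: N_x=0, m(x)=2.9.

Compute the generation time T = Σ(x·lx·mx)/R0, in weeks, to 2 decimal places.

1.57

lx = nx/n0 = nx/200: 1, 0.485, 0.195, 0.05, 0
lx·mx: 0, 1.5035, 0.9555, 0.305, 0 → R0 = 2.764
x·lx·mx: 0, 1.5035, 1.911, 0.915, 0 → Σ = 4.3295
T = 4.3295 / 2.764 = 1.566389… → 1.57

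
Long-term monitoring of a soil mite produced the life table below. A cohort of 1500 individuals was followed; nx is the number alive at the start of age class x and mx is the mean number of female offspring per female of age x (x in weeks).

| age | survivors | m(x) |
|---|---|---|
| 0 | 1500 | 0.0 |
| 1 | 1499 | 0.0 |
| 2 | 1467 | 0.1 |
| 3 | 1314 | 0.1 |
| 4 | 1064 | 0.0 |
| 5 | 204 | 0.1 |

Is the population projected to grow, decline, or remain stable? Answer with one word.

declining

lx = nx/n0 = nx/1500: 1, 0.99933…, 0.978, 0.876, 0.70933…, 0.136
R0 = Σ lx·mx = 0 + 0 + 0.0978 + 0.0876 + 0 + 0.0136 = 0.199…
R0 < 1, so the population is declining.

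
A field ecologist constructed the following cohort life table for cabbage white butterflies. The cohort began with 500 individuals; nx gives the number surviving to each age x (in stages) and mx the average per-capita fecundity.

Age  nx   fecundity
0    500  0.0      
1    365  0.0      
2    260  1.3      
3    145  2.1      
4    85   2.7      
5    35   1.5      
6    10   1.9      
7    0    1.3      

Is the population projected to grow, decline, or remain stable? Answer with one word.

growing

lx = nx/n0 = nx/500: 1, 0.73, 0.52, 0.29, 0.17, 0.07, 0.02, 0
R0 = Σ lx·mx = 0 + 0 + 0.676 + 0.609 + 0.459 + 0.105 + 0.038 + 0 = 1.887
R0 > 1, so the population is growing.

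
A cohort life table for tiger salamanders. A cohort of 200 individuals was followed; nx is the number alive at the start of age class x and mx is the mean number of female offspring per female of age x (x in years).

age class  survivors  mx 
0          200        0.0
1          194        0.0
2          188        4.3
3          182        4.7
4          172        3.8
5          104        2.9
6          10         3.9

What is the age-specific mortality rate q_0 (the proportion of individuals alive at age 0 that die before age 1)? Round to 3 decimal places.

lx = nx/n0 = nx/200: 1, 0.97, 0.94, 0.91, 0.86, 0.52, 0.05
q_0 = (l_0 − l_1) / l_0 = (1 − 0.97) / 1
     = 0.03 / 1 = 0.03 → 0.030

0.030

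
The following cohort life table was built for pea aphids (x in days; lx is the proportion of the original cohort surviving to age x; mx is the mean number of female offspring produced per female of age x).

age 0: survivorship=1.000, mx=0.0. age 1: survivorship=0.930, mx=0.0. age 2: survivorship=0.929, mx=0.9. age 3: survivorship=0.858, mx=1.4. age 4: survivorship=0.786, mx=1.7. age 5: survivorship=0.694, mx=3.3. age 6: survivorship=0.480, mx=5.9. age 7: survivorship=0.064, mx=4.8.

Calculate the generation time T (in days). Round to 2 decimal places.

4.68

lx·mx: 0, 0, 0.8361, 1.2012, 1.3362, 2.2902, 2.832, 0.3072 → R0 = 8.8029
x·lx·mx: 0, 0, 1.6722, 3.6036, 5.3448, 11.451, 16.992, 2.1504 → Σ = 41.214
T = 41.214 / 8.8029 = 4.681866… → 4.68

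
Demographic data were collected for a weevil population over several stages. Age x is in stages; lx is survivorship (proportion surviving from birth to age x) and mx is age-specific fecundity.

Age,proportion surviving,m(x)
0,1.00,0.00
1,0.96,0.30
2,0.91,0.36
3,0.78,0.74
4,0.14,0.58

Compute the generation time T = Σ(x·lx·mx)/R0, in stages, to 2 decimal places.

2.35

lx·mx: 0, 0.288, 0.3276, 0.5772, 0.0812 → R0 = 1.274
x·lx·mx: 0, 0.288, 0.6552, 1.7316, 0.3248 → Σ = 2.9996
T = 2.9996 / 1.274 = 2.354474… → 2.35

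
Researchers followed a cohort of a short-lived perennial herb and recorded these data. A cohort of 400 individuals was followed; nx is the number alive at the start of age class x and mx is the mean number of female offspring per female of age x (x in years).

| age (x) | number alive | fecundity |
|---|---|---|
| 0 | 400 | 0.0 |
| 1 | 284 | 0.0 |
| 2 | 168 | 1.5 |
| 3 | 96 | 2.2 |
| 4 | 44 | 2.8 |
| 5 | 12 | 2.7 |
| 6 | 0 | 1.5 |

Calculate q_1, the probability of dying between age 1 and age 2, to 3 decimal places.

lx = nx/n0 = nx/400: 1, 0.71, 0.42, 0.24, 0.11, 0.03, 0
q_1 = (l_1 − l_2) / l_1 = (0.71 − 0.42) / 0.71
     = 0.29 / 0.71 = 0.408451… → 0.408

0.408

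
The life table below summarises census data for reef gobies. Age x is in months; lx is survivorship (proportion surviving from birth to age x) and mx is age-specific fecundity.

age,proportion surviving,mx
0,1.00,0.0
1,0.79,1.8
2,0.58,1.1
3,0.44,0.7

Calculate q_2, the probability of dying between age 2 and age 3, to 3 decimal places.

q_2 = (l_2 − l_3) / l_2 = (0.58 − 0.44) / 0.58
     = 0.14 / 0.58 = 0.241379… → 0.241

0.241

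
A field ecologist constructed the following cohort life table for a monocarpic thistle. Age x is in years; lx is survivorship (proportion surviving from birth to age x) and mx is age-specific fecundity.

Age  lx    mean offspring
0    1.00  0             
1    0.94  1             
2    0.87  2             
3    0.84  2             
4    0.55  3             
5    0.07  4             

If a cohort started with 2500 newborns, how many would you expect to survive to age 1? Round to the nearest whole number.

Expected survivors = N0 · l_1 = 2500 × 0.94 = 2350 → 2350

2350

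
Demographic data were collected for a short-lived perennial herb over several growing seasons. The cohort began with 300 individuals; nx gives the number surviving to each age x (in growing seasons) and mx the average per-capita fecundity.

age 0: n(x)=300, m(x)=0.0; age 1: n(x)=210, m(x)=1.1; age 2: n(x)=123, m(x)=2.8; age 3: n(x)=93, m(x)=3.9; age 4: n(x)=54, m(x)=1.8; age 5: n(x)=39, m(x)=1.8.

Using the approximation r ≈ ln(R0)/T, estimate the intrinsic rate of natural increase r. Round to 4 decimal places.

0.5248

lx = nx/n0 = nx/300: 1, 0.7, 0.41, 0.31, 0.18, 0.13
R0 = Σ lx·mx = 0 + 0.77 + 1.148 + 1.209 + 0.324 + 0.234 = 3.685
Σ x·lx·mx = 9.159; T = 9.159/3.685 = 2.48548…
r ≈ ln(R0)/T = ln(3.685)/2.48548… = 0.524756… → 0.5248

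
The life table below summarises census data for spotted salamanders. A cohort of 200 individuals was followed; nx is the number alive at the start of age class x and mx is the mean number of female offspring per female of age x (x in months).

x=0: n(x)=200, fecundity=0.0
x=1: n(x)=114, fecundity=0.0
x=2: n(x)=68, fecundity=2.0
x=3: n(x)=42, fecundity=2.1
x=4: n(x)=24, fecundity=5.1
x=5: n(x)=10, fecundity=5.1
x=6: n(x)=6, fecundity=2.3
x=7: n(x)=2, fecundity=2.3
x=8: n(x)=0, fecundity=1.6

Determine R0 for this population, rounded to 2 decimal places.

2.08

lx = nx/n0 = nx/200: 1, 0.57, 0.34, 0.21, 0.12, 0.05, 0.03, 0.01, 0
lx·mx by age: 0, 0, 0.68, 0.441, 0.612, 0.255, 0.069, 0.023, 0
R0 = Σ lx·mx = 2.08 → 2.08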